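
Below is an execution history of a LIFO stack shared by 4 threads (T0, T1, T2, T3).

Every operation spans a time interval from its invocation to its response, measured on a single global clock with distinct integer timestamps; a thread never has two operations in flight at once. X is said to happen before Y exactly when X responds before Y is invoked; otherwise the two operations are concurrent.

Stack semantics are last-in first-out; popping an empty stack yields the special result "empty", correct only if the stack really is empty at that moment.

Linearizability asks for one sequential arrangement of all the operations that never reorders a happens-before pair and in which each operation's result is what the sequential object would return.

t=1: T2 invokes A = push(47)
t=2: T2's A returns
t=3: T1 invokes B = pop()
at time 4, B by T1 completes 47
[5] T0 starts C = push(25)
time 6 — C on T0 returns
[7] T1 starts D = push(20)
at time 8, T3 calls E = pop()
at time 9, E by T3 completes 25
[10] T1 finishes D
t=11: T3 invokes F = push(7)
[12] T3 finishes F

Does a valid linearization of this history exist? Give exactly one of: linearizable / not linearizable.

one valid linearization: A, B, C, E, D, F
after step 1 (A push(47)): stack <47>
after step 2 (B pop() → 47): stack <>
after step 3 (C push(25)): stack <25>
after step 4 (E pop() → 25): stack <>
after step 5 (D push(20)): stack <20>
after step 6 (F push(7)): stack <20,7>

linearizable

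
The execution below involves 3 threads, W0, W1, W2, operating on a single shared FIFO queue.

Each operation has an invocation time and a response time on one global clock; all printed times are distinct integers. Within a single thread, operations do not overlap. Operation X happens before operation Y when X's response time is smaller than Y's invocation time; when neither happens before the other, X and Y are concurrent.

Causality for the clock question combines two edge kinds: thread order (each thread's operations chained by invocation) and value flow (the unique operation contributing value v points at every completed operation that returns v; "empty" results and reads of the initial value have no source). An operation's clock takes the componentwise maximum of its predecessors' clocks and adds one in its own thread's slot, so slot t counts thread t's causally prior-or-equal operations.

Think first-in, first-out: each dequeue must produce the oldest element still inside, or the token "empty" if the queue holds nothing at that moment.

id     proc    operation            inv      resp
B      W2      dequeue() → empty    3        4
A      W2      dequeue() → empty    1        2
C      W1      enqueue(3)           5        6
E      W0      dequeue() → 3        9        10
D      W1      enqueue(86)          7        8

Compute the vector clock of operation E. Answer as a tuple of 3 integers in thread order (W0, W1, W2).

(1, 1, 0)

root op A, invoked 1: fresh clock plus W2's own tick → (0, 0, 1)
root op C, invoked 5: fresh clock plus W1's own tick → (0, 1, 0)
merge at B (invoked 3): VC(A)=(0, 0, 1), own-thread bump on W2 → (0, 0, 2)
merge at D (invoked 7): VC(C)=(0, 1, 0), own-thread bump on W1 → (0, 2, 0)
merge at E (invoked 9): VC(C)=(0, 1, 0), own-thread bump on W0 → (1, 1, 0)
target: VC(E) = (1, 1, 0)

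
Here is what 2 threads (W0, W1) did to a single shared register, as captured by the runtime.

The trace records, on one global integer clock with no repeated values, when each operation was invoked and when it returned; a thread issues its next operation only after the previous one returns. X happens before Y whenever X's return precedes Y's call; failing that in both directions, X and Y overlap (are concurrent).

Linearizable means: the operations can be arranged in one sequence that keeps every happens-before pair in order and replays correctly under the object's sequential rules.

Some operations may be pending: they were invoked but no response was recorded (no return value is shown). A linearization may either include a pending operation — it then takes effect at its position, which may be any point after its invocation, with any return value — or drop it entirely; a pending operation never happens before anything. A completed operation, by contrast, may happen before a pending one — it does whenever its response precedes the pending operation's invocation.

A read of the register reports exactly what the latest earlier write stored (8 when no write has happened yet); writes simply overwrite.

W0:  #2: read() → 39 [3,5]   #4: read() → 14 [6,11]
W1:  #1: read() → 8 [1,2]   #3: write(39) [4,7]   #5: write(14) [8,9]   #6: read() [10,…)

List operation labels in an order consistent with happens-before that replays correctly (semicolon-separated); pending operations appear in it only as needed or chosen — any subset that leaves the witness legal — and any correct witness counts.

#1; #3; #2; #5; #4

after step 1 (#1 read() → 8): value 8
after step 2 (#3 write(39)): value 39
after step 3 (#2 read() → 39): value 39
after step 4 (#5 write(14)): value 14
after step 5 (#4 read() → 14): value 14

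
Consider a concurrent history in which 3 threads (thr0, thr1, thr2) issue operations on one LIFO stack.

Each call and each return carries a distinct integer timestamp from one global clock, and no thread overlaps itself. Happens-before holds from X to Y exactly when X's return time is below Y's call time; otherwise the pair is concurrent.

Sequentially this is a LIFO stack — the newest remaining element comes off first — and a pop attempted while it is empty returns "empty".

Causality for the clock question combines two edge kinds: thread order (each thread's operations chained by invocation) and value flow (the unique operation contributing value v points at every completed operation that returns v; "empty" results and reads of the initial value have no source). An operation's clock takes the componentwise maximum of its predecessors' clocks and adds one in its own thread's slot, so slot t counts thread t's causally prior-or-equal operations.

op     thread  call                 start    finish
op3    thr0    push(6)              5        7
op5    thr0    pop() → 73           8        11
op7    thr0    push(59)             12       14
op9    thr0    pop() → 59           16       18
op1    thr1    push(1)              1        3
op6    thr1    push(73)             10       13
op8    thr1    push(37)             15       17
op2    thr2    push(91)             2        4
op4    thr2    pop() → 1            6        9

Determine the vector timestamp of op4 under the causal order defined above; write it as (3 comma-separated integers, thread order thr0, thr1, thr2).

no predecessors for op2 (invoked 2): thr2 increments from zero → (0, 0, 1)
no predecessors for op1 (invoked 1): thr1 increments from zero → (0, 1, 0)
no predecessors for op3 (invoked 5): thr0 increments from zero → (1, 0, 0)
op6 (invocation 10): componentwise max over VC(op1)=(0, 1, 0), +1 at thr1, giving (0, 2, 0)
op4 (invocation 6): componentwise max over VC(op1)=(0, 1, 0), VC(op2)=(0, 0, 1), +1 at thr2, giving (0, 1, 2)
op8 (invocation 15): componentwise max over VC(op6)=(0, 2, 0), +1 at thr1, giving (0, 3, 0)
op5 (invocation 8): componentwise max over VC(op3)=(1, 0, 0), VC(op6)=(0, 2, 0), +1 at thr0, giving (2, 2, 0)
op7 (invocation 12): componentwise max over VC(op5)=(2, 2, 0), +1 at thr0, giving (3, 2, 0)
op9 (invocation 16): componentwise max over VC(op7)=(3, 2, 0), +1 at thr0, giving (4, 2, 0)
target: VC(op4) = (0, 1, 2)

(0, 1, 2)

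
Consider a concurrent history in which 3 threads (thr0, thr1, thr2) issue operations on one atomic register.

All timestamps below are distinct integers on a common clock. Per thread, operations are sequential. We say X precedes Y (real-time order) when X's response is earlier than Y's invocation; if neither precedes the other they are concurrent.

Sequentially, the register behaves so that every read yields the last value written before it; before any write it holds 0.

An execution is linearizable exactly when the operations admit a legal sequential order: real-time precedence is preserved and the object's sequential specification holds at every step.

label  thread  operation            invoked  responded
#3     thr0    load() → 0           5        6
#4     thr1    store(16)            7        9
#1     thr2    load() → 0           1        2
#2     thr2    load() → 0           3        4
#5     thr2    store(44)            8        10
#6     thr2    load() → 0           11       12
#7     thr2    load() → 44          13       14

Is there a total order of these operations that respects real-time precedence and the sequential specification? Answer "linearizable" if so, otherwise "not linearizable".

cut after 11 events: linearizable; cut after 12 events (#6 responds, time 12): not linearizable
every one of the 2 real-time-consistent orders over 6 completed atomic register ops fails the sequential spec
one such order, #1, #2, #3, #4, #5, #6, breaks at step 6 where #6 load() → 0 is illegal
one such order, #1, #2, #3, #5, #4, #6, breaks at step 6 where #6 load() → 0 is illegal

not linearizable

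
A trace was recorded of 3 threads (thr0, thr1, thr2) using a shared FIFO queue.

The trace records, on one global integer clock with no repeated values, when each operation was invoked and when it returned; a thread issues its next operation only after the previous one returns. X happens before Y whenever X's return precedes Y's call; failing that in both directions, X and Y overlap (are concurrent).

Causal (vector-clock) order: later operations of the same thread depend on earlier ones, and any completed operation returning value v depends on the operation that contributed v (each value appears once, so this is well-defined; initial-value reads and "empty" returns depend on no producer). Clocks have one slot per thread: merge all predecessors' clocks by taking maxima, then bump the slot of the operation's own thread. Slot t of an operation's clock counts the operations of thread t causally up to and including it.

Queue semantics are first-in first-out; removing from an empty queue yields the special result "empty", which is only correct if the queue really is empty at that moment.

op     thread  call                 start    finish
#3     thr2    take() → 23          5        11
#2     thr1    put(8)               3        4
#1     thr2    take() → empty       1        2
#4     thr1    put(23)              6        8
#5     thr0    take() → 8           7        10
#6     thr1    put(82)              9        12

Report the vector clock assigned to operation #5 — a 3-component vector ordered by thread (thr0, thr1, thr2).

invoked at 1, #1 has no predecessors; its own thr2 bump gives (0, 0, 1)
invoked at 3, #2 has no predecessors; its own thr1 bump gives (0, 1, 0)
VC(#4, invoked at 6): max of VC(#2)=(0, 1, 0), then +1 on thread thr1 → (0, 2, 0)
VC(#5, invoked at 7): max of VC(#2)=(0, 1, 0), then +1 on thread thr0 → (1, 1, 0)
VC(#6, invoked at 9): max of VC(#4)=(0, 2, 0), then +1 on thread thr1 → (0, 3, 0)
VC(#3, invoked at 5): max of VC(#1)=(0, 0, 1), VC(#4)=(0, 2, 0), then +1 on thread thr2 → (0, 2, 2)
target: VC(#5) = (1, 1, 0)

(1, 1, 0)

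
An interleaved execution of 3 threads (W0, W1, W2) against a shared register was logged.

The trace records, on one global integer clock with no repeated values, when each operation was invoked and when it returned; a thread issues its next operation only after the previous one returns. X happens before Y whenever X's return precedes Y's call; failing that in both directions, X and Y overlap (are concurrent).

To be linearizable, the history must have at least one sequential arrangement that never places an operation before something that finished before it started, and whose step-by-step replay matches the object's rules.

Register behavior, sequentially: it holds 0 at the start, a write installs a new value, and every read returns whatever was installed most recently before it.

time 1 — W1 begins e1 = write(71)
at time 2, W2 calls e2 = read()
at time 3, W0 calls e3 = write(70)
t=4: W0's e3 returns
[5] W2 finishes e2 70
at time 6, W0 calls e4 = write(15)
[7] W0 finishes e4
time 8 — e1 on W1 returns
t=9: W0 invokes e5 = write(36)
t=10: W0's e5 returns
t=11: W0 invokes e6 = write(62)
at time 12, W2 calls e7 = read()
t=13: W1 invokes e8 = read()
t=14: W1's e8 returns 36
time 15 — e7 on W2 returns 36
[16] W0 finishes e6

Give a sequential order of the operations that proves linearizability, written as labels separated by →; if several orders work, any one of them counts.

e1 → e3 → e2 → e4 → e5 → e7 → e8 → e6

1. e1 write(71), leaving value 71
2. e3 write(70), leaving value 70
3. e2 read() → 70, leaving value 70
4. e4 write(15), leaving value 15
5. e5 write(36), leaving value 36
6. e7 read() → 36, leaving value 36
7. e8 read() → 36, leaving value 36
8. e6 write(62), leaving value 62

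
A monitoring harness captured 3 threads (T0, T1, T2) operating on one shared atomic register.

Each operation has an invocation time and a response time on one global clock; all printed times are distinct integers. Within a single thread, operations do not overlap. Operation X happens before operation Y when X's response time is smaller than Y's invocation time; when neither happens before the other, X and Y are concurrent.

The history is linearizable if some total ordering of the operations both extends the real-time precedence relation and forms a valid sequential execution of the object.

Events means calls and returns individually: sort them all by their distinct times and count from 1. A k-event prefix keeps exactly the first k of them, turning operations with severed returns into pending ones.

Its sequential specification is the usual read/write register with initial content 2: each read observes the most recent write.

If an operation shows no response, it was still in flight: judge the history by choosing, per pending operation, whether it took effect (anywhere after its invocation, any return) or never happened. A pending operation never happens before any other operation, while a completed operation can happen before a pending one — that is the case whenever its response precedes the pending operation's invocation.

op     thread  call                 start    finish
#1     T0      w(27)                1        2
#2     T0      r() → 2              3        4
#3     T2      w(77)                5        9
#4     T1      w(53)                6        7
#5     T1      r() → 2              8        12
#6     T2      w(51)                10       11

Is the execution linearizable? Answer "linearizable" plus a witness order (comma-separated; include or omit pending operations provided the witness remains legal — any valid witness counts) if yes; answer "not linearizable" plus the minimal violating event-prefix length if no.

the violation lands at event 4, #2's response at time 4: events 1..3 linearize, events 1..4 do not
exhaustive check: the 2 completed atomic register ops admit one real-time order; illegal
take #1, #2: step 2 already fails, because #2 r() → 2 cannot occur there

not linearizable — minimal violating prefix: 4 events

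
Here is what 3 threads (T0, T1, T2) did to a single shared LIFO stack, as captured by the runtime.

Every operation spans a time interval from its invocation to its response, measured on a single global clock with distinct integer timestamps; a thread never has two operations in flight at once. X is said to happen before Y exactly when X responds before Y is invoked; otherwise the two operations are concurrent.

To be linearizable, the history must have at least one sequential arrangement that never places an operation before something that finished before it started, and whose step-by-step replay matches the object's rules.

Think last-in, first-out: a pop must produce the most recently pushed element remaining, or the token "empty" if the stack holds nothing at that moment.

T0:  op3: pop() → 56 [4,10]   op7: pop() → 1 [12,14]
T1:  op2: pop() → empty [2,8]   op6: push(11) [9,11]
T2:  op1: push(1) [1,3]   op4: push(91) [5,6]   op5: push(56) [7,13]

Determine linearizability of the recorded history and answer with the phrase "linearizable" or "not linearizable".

events 1..13 are fine; event 14 — the response of op7 at time 14 — makes the prefix non-linearizable
every one of the 44 real-time-consistent orders over 7 completed LIFO stack ops fails the sequential spec
sample order op1, op2, op3, op4, op5, op6, op7 stalls at step 2 — op2 pop() → empty has no legal effect
sample order op1, op2, op3, op4, op6, op5, op7 stalls at step 2 — op2 pop() → empty has no legal effect

not linearizable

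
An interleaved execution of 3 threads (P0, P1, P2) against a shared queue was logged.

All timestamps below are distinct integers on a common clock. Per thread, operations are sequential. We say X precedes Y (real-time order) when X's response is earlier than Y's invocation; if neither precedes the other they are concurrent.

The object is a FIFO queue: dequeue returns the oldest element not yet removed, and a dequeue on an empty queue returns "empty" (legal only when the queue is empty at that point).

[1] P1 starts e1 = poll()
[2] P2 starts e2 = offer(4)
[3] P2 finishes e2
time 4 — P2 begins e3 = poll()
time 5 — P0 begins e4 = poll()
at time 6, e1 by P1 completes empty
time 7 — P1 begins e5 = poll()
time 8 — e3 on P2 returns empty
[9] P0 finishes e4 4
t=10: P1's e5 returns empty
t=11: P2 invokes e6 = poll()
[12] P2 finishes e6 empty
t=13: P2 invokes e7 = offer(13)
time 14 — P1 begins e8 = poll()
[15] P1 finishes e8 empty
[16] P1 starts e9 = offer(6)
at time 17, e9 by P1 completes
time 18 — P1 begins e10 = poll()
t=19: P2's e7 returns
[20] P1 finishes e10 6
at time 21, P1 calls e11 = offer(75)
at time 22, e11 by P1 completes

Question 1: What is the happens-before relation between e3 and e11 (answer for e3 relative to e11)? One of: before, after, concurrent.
e3 spans [4,8], e11 spans [21,22]
resp(e3)=8 < inv(e11)=21

before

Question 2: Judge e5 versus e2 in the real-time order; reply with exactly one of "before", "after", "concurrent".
e5 spans [7,10], e2 spans [2,3]
resp(e2)=3 < inv(e5)=7

after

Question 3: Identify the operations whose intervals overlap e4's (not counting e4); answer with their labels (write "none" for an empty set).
e4 runs from 5 to 9; window-overlapping ops are concurrent
e1 [1,6]: concurrent
e2 [2,3]: before
e3 [4,8]: concurrent
e5 [7,10]: concurrent
e6 [11,12]: after
e7 [13,19]: after
e8 [14,15]: after
e9 [16,17]: after
e10 [18,20]: after
e11 [21,22]: after

e1, e3, e5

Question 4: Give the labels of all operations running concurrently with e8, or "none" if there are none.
concurrent with e8 ([14,15]): every op whose interval crosses 14..15
e1 [1,6]: before
e2 [2,3]: before
e3 [4,8]: before
e4 [5,9]: before
e5 [7,10]: before
e6 [11,12]: before
e7 [13,19]: concurrent
e9 [16,17]: after
e10 [18,20]: after
e11 [21,22]: after

e7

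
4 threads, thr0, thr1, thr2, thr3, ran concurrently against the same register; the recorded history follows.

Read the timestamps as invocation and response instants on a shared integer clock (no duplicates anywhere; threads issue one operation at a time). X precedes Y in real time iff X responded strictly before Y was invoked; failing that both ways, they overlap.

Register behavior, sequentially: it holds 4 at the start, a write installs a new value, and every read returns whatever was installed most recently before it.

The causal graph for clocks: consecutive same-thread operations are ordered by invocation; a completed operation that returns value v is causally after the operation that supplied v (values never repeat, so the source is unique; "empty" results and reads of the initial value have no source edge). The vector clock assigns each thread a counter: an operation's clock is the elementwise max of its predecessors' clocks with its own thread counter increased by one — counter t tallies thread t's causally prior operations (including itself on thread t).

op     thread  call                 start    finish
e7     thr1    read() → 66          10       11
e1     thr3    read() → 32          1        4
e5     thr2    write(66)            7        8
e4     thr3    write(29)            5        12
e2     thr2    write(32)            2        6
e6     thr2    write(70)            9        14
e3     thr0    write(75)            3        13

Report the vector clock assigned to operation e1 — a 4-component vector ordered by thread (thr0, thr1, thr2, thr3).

(0, 0, 1, 1)

e2, invoked 2, has no incoming edges; only thr2's bump applies → (0, 0, 1, 0)
e3, invoked 3, has no incoming edges; only thr0's bump applies → (1, 0, 0, 0)
from VC(e2)=(0, 0, 1, 0), e1 (invoked 1) maxes components and bumps thr3 → (0, 0, 1, 1)
from VC(e2)=(0, 0, 1, 0), e5 (invoked 7) maxes components and bumps thr2 → (0, 0, 2, 0)
from VC(e1)=(0, 0, 1, 1), e4 (invoked 5) maxes components and bumps thr3 → (0, 0, 1, 2)
from VC(e5)=(0, 0, 2, 0), e6 (invoked 9) maxes components and bumps thr2 → (0, 0, 3, 0)
from VC(e5)=(0, 0, 2, 0), e7 (invoked 10) maxes components and bumps thr1 → (0, 1, 2, 0)
target: VC(e1) = (0, 0, 1, 1)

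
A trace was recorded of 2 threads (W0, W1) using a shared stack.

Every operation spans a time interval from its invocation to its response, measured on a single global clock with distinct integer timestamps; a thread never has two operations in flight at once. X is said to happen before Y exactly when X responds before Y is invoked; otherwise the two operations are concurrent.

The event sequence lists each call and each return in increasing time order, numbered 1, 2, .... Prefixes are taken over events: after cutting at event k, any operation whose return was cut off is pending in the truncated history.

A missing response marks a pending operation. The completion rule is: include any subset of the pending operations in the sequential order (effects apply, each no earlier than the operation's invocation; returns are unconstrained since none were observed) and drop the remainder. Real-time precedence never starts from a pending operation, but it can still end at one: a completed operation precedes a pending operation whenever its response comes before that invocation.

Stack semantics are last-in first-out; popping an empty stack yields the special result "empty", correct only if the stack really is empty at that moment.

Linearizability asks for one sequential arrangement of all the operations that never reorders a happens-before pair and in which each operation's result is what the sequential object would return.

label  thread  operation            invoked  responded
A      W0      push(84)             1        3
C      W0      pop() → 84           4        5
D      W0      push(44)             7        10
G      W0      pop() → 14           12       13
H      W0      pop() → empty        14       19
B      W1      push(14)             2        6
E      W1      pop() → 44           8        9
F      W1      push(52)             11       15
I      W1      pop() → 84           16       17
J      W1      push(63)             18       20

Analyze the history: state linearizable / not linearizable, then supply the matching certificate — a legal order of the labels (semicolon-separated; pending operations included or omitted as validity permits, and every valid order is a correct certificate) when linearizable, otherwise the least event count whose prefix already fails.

the violation lands at event 17, I's response at time 17: events 1..16 linearize, events 1..17 do not
real-time-consistent orders of the 8 completed operations: 12 — all fail the stack replay
include/drop combinations of the 1 pending operation (H) were all tried; none helps
one such order, A, B, C, D, E, F, G, I (pending dropped), breaks at step 3 where C pop() → 84 is illegal
one such order, A, B, C, D, E, G, F, I (pending dropped), breaks at step 3 where C pop() → 84 is illegal

not linearizable — minimal violating prefix: 17 events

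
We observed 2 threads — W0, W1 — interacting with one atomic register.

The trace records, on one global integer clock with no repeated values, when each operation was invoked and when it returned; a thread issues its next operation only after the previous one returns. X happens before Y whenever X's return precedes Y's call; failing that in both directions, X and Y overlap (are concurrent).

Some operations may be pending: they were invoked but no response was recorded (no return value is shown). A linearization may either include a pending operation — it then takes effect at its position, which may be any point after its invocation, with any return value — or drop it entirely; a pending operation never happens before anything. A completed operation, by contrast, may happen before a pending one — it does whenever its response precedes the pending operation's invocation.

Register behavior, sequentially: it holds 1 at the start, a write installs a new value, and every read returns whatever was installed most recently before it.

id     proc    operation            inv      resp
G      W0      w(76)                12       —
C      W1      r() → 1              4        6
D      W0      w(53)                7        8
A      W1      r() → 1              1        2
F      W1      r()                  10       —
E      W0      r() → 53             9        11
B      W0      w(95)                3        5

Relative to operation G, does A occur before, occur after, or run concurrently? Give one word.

A spans [1,2], G spans [12,…)
resp(A)=2 < inv(G)=12

before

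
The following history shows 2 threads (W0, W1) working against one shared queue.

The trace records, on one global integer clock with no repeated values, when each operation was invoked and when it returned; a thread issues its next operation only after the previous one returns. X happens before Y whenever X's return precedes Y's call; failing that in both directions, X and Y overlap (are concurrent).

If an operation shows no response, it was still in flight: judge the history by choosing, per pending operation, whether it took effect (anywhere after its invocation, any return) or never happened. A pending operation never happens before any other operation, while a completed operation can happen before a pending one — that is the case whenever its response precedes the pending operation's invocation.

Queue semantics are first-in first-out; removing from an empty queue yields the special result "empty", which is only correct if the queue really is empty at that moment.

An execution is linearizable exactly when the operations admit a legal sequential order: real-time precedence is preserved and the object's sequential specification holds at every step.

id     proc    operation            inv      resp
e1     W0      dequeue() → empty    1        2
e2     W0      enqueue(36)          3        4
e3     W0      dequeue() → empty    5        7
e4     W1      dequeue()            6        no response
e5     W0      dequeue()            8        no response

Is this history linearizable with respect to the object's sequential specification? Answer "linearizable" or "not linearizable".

one valid linearization: e1, e2, e4, e3
after step 1 (e1 dequeue() → empty): queue <>
after step 2 (e2 enqueue(36)): queue <36>
after step 3 (e4 dequeue() (pending, included)): queue <>
after step 4 (e3 dequeue() → empty): queue <>

linearizable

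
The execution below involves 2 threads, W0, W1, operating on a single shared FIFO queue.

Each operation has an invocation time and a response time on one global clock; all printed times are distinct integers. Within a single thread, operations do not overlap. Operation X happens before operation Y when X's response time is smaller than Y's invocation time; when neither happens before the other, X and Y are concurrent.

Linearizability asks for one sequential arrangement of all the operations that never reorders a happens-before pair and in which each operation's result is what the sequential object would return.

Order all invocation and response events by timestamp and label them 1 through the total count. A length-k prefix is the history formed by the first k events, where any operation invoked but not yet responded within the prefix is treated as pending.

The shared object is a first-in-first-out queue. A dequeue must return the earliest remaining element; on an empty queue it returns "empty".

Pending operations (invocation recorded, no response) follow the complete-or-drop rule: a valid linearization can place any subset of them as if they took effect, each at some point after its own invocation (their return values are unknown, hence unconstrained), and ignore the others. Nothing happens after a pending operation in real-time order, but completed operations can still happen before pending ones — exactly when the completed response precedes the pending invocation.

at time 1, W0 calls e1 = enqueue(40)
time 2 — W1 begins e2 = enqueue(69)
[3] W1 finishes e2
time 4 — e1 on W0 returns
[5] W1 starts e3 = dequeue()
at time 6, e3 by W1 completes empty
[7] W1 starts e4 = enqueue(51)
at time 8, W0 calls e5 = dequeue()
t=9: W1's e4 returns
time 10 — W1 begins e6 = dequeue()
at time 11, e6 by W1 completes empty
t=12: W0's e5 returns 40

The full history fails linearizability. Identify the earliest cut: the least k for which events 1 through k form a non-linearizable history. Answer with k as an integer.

one valid order for events 1..5 is e1, e2:
after step 1 (e1 enqueue(40)): queue <40>
after step 2 (e2 enqueue(69)): queue <40,69>
include event 6 — e3 responding at 6 — and every candidate order breaks
one such order, e1, e2, e3, breaks at step 3 where e3 dequeue() → empty is illegal
one such order, e2, e1, e3, breaks at step 3 where e3 dequeue() → empty is illegal

6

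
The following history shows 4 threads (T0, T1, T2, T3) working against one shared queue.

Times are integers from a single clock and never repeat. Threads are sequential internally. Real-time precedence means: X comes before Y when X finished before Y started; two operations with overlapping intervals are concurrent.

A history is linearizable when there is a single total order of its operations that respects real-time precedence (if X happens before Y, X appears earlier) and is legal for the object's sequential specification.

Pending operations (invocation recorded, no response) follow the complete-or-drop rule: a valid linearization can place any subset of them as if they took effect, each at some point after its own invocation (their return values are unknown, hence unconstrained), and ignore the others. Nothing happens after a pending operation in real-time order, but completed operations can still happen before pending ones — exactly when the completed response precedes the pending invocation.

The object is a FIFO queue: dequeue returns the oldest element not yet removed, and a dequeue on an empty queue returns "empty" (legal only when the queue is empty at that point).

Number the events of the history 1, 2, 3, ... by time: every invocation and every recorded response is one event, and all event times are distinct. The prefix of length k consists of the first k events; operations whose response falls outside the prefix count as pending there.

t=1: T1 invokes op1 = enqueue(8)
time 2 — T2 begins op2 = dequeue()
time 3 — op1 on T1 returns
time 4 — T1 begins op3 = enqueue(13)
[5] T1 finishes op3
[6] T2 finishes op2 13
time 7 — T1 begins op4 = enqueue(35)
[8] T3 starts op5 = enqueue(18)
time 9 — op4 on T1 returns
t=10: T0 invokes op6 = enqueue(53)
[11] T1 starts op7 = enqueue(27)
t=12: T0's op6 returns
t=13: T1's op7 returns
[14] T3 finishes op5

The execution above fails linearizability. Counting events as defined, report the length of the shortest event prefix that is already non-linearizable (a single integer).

events 1..5 are still linearizable — one witness is op1, op2, op3:
1. op1 enqueue(8), leaving queue <8>
2. op2 dequeue() (pending, included), leaving queue <>
3. op3 enqueue(13), leaving queue <13>
once event 6 joins (op2's response, time 6), exhaustive search finds no witness
one such order, op1, op2, op3, breaks at step 2 where op2 dequeue() → 13 is illegal
one such order, op1, op3, op2, breaks at step 3 where op2 dequeue() → 13 is illegal

6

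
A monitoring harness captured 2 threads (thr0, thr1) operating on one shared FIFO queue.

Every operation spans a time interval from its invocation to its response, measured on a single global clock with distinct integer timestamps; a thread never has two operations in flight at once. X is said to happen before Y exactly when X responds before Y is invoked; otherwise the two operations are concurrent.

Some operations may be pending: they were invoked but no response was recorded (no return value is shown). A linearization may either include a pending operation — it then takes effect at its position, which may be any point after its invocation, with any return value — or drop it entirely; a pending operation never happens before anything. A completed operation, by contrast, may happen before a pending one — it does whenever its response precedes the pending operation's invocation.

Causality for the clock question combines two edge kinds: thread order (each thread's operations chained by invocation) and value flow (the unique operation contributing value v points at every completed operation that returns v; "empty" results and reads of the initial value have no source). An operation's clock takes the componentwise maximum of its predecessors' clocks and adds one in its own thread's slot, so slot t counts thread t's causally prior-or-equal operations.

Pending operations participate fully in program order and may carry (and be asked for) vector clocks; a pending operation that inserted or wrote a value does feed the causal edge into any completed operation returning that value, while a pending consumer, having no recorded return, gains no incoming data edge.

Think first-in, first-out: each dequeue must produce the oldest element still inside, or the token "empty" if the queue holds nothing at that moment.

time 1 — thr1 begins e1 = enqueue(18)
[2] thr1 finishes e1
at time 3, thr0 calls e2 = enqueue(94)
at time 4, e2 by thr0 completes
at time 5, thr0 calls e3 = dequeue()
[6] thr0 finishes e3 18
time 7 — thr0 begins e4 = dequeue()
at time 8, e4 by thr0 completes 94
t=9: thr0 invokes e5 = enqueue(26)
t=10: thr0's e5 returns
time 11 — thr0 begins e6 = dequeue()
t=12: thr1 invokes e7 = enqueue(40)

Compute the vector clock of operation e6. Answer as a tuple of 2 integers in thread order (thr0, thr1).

root op e1, invoked 1: fresh clock plus thr1's own tick → (0, 1)
root op e2, invoked 3: fresh clock plus thr0's own tick → (1, 0)
invoked at 12, e7 merges VC(e1)=(0, 1) and bumps thr1's slot → (0, 2)
invoked at 5, e3 merges VC(e1)=(0, 1), VC(e2)=(1, 0) and bumps thr0's slot → (2, 1)
invoked at 7, e4 merges VC(e2)=(1, 0), VC(e3)=(2, 1) and bumps thr0's slot → (3, 1)
invoked at 9, e5 merges VC(e4)=(3, 1) and bumps thr0's slot → (4, 1)
invoked at 11, e6 merges VC(e5)=(4, 1) and bumps thr0's slot → (5, 1)
target: VC(e6) = (5, 1)

(5, 1)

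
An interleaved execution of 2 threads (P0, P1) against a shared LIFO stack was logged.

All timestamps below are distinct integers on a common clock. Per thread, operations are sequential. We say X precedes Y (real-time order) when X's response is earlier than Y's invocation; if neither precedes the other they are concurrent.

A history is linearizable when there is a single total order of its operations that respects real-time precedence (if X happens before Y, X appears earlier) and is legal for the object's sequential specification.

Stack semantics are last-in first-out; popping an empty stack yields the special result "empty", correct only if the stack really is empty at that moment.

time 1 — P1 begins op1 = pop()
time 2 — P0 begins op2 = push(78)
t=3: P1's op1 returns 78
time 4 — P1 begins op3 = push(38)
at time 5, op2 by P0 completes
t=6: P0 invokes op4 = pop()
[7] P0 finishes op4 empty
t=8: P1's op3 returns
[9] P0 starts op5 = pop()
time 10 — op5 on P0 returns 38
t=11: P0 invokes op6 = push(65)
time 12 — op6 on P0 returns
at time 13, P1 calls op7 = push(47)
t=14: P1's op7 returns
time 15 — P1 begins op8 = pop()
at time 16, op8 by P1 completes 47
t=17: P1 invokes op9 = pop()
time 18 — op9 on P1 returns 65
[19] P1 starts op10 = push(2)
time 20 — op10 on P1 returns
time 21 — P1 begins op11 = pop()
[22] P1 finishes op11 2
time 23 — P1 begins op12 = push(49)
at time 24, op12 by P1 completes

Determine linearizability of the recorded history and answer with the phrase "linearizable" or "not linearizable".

linearizable

a witness: op2, op1, op4, op3, op5, op6, op7, op8, op9, op10, op11, op12
step 1: op2 push(78) — stack <78>
step 2: op1 pop() → 78 — stack <>
step 3: op4 pop() → empty — stack <>
step 4: op3 push(38) — stack <38>
step 5: op5 pop() → 38 — stack <>
step 6: op6 push(65) — stack <65>
step 7: op7 push(47) — stack <65,47>
step 8: op8 pop() → 47 — stack <65>
step 9: op9 pop() → 65 — stack <>
step 10: op10 push(2) — stack <2>
step 11: op11 pop() → 2 — stack <>
step 12: op12 push(49) — stack <49>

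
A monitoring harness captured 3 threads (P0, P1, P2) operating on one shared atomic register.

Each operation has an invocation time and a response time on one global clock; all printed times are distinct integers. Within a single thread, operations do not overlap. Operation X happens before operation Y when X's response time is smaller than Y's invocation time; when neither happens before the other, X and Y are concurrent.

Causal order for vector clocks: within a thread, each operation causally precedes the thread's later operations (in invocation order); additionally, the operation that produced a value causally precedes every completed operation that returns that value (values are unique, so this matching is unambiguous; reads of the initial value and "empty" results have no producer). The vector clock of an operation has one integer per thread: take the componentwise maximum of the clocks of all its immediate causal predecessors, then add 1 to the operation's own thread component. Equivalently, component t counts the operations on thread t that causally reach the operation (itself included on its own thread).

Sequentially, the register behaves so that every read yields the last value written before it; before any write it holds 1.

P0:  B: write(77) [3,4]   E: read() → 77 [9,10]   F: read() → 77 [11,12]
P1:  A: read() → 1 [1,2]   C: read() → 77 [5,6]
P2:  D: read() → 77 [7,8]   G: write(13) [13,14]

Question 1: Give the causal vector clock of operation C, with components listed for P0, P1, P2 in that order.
invoked at 1, A has no predecessors; its own P1 bump gives (0, 1, 0)
invoked at 3, B has no predecessors; its own P0 bump gives (1, 0, 0)
invoked at 7, D merges VC(B)=(1, 0, 0) and bumps P2's slot → (1, 0, 1)
invoked at 9, E merges VC(B)=(1, 0, 0) and bumps P0's slot → (2, 0, 0)
invoked at 13, G merges VC(D)=(1, 0, 1) and bumps P2's slot → (1, 0, 2)
invoked at 5, C merges VC(A)=(0, 1, 0), VC(B)=(1, 0, 0) and bumps P1's slot → (1, 2, 0)
invoked at 11, F merges VC(B)=(1, 0, 0), VC(E)=(2, 0, 0) and bumps P0's slot → (3, 0, 0)
target: VC(C) = (1, 2, 0)

(1, 2, 0)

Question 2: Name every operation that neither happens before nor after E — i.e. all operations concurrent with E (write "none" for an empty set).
overlap test against E [9,10]: concurrent iff the interval meets 9..10
A [1,2]: before
B [3,4]: before
C [5,6]: before
D [7,8]: before
F [11,12]: after
G [13,14]: after

none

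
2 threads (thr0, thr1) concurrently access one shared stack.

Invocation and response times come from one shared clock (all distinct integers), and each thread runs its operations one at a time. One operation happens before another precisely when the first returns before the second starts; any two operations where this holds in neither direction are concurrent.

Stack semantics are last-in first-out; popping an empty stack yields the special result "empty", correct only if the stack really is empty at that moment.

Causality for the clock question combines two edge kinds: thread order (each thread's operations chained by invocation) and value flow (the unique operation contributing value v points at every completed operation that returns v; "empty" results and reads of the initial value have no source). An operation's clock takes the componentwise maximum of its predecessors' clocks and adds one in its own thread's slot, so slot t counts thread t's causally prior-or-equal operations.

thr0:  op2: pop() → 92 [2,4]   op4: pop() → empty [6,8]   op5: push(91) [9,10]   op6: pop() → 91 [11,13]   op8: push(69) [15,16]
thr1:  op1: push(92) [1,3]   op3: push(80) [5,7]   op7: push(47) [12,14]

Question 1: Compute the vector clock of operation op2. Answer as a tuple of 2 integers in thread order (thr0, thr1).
(1, 1)

invoked at 1, op1 has no predecessors; its own thr1 bump gives (0, 1)
op3, invoked 5, takes VC(op1)=(0, 1) under max, adds 1 for thr1 → (0, 2)
op2, invoked 2, takes VC(op1)=(0, 1) under max, adds 1 for thr0 → (1, 1)
op7, invoked 12, takes VC(op3)=(0, 2) under max, adds 1 for thr1 → (0, 3)
op4, invoked 6, takes VC(op2)=(1, 1) under max, adds 1 for thr0 → (2, 1)
op5, invoked 9, takes VC(op4)=(2, 1) under max, adds 1 for thr0 → (3, 1)
op6, invoked 11, takes VC(op5)=(3, 1) under max, adds 1 for thr0 → (4, 1)
op8, invoked 15, takes VC(op6)=(4, 1) under max, adds 1 for thr0 → (5, 1)
target: VC(op2) = (1, 1)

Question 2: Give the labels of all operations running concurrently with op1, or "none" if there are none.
op2

op1 spans [1,3]: anything still running between times 1 and 3 counts as concurrent
op2 [2,4]: concurrent
op3 [5,7]: after
op4 [6,8]: after
op5 [9,10]: after
op6 [11,13]: after
op7 [12,14]: after
op8 [15,16]: after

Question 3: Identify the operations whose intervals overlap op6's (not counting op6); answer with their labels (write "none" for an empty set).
op7

op6 spans [11,13]; an op avoiding the whole window 11..13 is ordered, any other is concurrent
op1 [1,3]: before
op2 [2,4]: before
op3 [5,7]: before
op4 [6,8]: before
op5 [9,10]: before
op7 [12,14]: concurrent
op8 [15,16]: after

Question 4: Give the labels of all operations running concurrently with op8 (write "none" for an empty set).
none

op8 runs from 15 to 16; window-overlapping ops are concurrent
op1 [1,3]: before
op2 [2,4]: before
op3 [5,7]: before
op4 [6,8]: before
op5 [9,10]: before
op6 [11,13]: before
op7 [12,14]: before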